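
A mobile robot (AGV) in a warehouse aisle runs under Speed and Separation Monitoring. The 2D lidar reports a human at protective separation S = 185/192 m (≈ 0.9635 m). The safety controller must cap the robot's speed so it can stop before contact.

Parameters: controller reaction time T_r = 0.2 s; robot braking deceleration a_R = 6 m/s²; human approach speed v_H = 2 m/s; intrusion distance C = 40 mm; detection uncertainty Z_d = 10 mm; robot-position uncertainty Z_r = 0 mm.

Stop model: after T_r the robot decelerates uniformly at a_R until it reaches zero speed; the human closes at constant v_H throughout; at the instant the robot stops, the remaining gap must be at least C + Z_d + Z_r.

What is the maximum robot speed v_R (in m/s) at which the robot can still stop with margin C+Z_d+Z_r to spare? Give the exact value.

v_R_max = 17/20 m/s = 0.8500 m/s

at the boundary: (1/12)·v² + (8/15)·v + (-493/960) = 0
  disc = (8/15)² − 4·(1/12)·(-493/960) = 729/1600 ; √disc = 27/40
  v_R = (−(8/15) + 27/40) / (2·(1/12)) = 17/20 m/s
check:
stop time T_s = (17/20)/6 = 0.1417 s
robot covers v_R·T_r = 0.8500·0.2000 = 0.1700 m before braking
robot under decel: 0.8500²/(2·6.0000) = 0.0602 m
human over T_r+T_s: 2.0000·(0.2000+0.1417) = 0.6833 m
C+Z_d+Z_r = 0.0400+0.0100+0.0000 = 0.0500 m
sum ≈ 0.1700+0.0602+0.6833+0.0500 ≈ 0.9635 m = S ✓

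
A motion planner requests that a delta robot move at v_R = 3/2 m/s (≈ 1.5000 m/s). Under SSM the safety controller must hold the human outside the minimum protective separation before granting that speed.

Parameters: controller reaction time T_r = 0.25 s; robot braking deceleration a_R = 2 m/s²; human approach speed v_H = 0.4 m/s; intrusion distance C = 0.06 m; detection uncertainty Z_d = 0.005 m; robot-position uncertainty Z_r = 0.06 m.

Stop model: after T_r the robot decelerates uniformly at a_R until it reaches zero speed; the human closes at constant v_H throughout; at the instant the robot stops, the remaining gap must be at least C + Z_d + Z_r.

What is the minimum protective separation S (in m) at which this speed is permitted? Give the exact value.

S_min = 117/80 m = 1.4625 m

braking lasts T_s = (3/2)/2 = 0.7500 s
robot in T_r: 1.5000·0.2500 = 0.3750 m
robot covers 1.5000·0.7500 − ½·2.0000·0.7500² = 0.5625 m while stopping
human over T_r+T_s: 0.4000·(0.2500+0.7500) = 0.4000 m
residual clearance needed = 0.0600+0.0050+0.0600 = 0.1250 m
S_min ≈ 0.3750+0.5625+0.4000+0.1250  ⇒  S_min = 117/80 m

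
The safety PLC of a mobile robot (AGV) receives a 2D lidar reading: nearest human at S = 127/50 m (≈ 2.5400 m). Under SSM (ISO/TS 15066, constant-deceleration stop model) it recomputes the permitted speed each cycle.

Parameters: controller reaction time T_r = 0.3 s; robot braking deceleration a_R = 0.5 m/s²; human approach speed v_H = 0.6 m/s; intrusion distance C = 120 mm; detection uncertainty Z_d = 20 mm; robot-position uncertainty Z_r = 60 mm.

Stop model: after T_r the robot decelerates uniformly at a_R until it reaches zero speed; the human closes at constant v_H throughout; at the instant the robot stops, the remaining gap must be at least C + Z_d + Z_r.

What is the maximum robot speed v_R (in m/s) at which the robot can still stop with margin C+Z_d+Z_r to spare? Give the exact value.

collect terms ⇒ (1)·v_R² + (3/2)·v_R + (-54/25) = 0
  disc = (3/2)² − 4·(1)·(-54/25) = 1089/100 ; √disc = 33/10
  v_R = (−(3/2) + 33/10) / (2·(1)) = 9/10 m/s
check:
T_s = v_R/a_R = (9/10)/(1/2) = 1.8000 s
reaction-phase robot travel = 0.9000·0.3000 = 0.2700 m
braking distance = 0.9000²/(2·0.5000) = 0.8100 m
human closes 0.6000·2.1000 = 1.2600 m
residual clearance needed = 0.1200+0.0200+0.0600 = 0.2000 m
sum ≈ 0.2700+0.8100+1.2600+0.2000 ≈ 2.5400 m = S ✓

v_R_max = 9/10 m/s = 0.9000 m/s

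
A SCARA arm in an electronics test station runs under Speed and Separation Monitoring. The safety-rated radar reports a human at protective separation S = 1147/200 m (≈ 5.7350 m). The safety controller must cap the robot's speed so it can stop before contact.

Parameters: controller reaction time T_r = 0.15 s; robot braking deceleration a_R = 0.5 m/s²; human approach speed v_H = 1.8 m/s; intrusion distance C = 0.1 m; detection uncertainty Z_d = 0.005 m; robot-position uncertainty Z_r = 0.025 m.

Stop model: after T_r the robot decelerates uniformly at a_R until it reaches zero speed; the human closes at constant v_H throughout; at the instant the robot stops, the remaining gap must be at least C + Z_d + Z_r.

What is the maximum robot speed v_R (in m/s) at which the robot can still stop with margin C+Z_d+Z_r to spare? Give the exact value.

at the boundary: (1)·v² + (15/4)·v + (-1067/200) = 0
  disc = (15/4)² − 4·(1)·(-1067/200) = 14161/400 ; √disc = 119/20
  v_R = (−(15/4) + 119/20) / (2·(1)) = 11/10 m/s
check:
T_s = v_R/a_R = (11/10)/(1/2) = 2.2000 s
robot covers v_R·T_r = 1.1000·0.1500 = 0.1650 m before braking
braking distance = 1.1000²/(2·0.5000) = 1.2100 m
person approaches 1.8000·(0.1500+2.2000) = 4.2300 m
C+Z_d+Z_r = 0.1000+0.0050+0.0250 = 0.1300 m
sum ≈ 0.1650+1.2100+4.2300+0.1300 ≈ 5.7350 m = S ✓

v_R_max = 11/10 m/s = 1.1000 m/s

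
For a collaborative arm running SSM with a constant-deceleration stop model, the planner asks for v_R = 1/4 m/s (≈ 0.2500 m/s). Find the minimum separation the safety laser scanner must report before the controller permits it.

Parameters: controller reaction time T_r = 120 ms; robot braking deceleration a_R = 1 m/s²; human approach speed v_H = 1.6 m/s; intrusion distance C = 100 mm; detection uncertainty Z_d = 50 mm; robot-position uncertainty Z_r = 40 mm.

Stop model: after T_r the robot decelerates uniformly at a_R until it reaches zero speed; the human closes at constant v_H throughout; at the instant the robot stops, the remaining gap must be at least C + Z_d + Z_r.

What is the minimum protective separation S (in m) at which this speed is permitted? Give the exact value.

braking lasts T_s = (1/4)/1 = 0.2500 s
robot covers v_R·T_r = 0.2500·0.1200 = 0.0300 m before braking
robot covers 0.2500·0.2500 − ½·1.0000·0.2500² = 0.0312 m while stopping
human closes 1.6000·0.3700 = 0.5920 m
C+Z_d+Z_r = 0.1000+0.0500+0.0400 = 0.1900 m
S_min ≈ 0.0300+0.0312+0.5920+0.1900  ⇒  S_min = 3373/4000 m

S_min = 3373/4000 m = 0.8433 m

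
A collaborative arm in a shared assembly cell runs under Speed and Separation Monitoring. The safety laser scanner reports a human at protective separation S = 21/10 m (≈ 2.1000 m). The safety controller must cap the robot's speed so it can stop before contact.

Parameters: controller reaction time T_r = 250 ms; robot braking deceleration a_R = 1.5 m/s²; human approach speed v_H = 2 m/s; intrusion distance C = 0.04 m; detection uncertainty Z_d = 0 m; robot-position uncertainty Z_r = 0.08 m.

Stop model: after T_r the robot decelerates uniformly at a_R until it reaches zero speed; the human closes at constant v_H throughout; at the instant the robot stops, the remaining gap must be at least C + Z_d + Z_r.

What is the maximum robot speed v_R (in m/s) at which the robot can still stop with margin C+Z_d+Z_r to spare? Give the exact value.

v_R_max = 4/5 m/s = 0.8000 m/s

collect terms ⇒ (1/3)·v_R² + (19/12)·v_R + (-37/25) = 0
  disc = (19/12)² − 4·(1/3)·(-37/25) = 16129/3600 ; √disc = 127/60
  v_R = (−(19/12) + 127/60) / (2·(1/3)) = 4/5 m/s
check:
braking lasts T_s = (4/5)/(3/2) = 0.5333 s
robot in T_r: 0.8000·0.2500 = 0.2000 m
braking distance = 0.8000²/(2·1.5000) = 0.2133 m
person approaches 2.0000·(0.2500+0.5333) = 1.5667 m
margins: 0.0400+0.0000+0.0800 = 0.1200 m
sum ≈ 0.2000+0.2133+1.5667+0.1200 ≈ 2.1000 m = S ✓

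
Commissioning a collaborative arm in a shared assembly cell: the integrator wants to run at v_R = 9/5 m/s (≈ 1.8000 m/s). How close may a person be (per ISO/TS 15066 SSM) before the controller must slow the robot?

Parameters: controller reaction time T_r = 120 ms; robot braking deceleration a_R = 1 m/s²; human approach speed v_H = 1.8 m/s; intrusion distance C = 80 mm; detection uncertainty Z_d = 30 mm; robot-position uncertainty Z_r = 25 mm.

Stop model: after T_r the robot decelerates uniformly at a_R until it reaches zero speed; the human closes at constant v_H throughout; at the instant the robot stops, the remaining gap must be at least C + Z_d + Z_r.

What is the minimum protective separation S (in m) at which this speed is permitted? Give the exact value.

S_min = 5427/1000 m = 5.4270 m

braking lasts T_s = (9/5)/1 = 1.8000 s
robot covers v_R·T_r = 1.8000·0.1200 = 0.2160 m before braking
robot under decel: 1.8000²/(2·1.0000) = 1.6200 m
human closes 1.8000·1.9200 = 3.4560 m
residual clearance needed = 0.0800+0.0300+0.0250 = 0.1350 m
S_min ≈ 0.2160+1.6200+3.4560+0.1350  ⇒  S_min = 5427/1000 m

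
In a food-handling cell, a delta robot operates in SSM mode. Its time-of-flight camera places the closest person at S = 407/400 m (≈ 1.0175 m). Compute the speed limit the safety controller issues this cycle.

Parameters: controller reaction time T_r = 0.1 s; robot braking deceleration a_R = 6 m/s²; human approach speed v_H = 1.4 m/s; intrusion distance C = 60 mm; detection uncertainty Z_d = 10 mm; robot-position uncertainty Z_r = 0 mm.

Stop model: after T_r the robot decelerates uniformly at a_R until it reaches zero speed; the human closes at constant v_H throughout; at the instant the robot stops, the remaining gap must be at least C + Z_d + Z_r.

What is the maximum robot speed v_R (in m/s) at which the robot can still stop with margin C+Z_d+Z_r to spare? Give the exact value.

v_R_max = 17/10 m/s = 1.7000 m/s

at the boundary: (1/12)·v² + (1/3)·v + (-323/400) = 0
  disc = (1/3)² − 4·(1/12)·(-323/400) = 1369/3600 ; √disc = 37/60
  v_R = (−(1/3) + 37/60) / (2·(1/12)) = 17/10 m/s
check:
braking lasts T_s = (17/10)/6 = 0.2833 s
robot in T_r: 1.7000·0.1000 = 0.1700 m
robot under decel: 1.7000²/(2·6.0000) = 0.2408 m
human closes 1.4000·0.3833 = 0.5367 m
C+Z_d+Z_r = 0.0600+0.0100+0.0000 = 0.0700 m
sum ≈ 0.1700+0.2408+0.5367+0.0700 ≈ 1.0175 m = S ✓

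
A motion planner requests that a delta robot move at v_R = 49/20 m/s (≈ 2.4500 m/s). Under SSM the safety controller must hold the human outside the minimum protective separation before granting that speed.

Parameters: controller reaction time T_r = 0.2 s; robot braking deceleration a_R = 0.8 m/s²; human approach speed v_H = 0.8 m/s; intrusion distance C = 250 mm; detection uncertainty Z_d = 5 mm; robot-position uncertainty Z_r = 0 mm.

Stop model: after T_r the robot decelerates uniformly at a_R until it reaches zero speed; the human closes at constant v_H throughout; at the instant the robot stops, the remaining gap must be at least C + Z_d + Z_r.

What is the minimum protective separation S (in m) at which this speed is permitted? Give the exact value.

stop time T_s = (49/20)/(4/5) = 3.0625 s
robot covers v_R·T_r = 2.4500·0.2000 = 0.4900 m before braking
braking distance = 2.4500²/(2·0.8000) = 3.7516 m
human closes 0.8000·3.2625 = 2.6100 m
residual clearance needed = 0.2500+0.0050+0.0000 = 0.2550 m
S_min ≈ 0.4900+3.7516+2.6100+0.2550  ⇒  S_min = 22741/3200 m

S_min = 22741/3200 m = 7.1066 m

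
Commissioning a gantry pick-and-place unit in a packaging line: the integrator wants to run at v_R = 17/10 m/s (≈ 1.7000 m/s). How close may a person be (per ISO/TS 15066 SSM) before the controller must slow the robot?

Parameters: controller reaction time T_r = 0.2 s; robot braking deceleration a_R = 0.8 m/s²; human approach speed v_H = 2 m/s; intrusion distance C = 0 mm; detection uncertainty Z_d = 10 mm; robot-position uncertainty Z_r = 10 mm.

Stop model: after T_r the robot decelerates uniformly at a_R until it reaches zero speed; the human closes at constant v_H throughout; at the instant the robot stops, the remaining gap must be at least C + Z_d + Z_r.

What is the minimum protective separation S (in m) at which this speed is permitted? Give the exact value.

S_min = 5453/800 m = 6.8163 m

T_s = v_R/a_R = (17/10)/(4/5) = 2.1250 s
reaction-phase robot travel = 1.7000·0.2000 = 0.3400 m
braking distance = 1.7000²/(2·0.8000) = 1.8062 m
person approaches 2.0000·(0.2000+2.1250) = 4.6500 m
C+Z_d+Z_r = 0.0000+0.0100+0.0100 = 0.0200 m
S_min ≈ 0.3400+1.8062+4.6500+0.0200  ⇒  S_min = 5453/800 m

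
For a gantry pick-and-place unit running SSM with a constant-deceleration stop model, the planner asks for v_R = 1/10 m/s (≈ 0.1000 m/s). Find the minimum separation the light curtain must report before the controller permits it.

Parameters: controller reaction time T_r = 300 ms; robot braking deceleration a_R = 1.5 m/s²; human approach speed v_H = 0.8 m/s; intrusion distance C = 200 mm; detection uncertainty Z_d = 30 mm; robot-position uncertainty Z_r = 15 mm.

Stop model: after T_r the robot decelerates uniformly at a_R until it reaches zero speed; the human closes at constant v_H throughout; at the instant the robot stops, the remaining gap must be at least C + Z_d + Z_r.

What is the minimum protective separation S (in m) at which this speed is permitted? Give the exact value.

S_min = 343/600 m = 0.5717 m

braking lasts T_s = (1/10)/(3/2) = 0.0667 s
reaction-phase robot travel = 0.1000·0.3000 = 0.0300 m
robot covers 0.1000·0.0667 − ½·1.5000·0.0667² = 0.0033 m while stopping
human over T_r+T_s: 0.8000·(0.3000+0.0667) = 0.2933 m
margins: 0.2000+0.0300+0.0150 = 0.2450 m
S_min ≈ 0.0300+0.0033+0.2933+0.2450  ⇒  S_min = 343/600 m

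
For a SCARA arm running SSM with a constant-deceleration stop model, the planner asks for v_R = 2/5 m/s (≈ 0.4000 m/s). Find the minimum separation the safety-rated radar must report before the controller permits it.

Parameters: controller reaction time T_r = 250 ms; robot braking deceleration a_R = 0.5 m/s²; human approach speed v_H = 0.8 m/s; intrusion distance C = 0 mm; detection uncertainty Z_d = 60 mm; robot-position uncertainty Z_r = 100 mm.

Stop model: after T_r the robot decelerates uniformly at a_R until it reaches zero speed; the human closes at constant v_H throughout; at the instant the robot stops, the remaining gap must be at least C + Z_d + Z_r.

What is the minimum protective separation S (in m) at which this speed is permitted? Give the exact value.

S_min = 63/50 m = 1.2600 m

stop time T_s = (2/5)/(1/2) = 0.8000 s
robot covers v_R·T_r = 0.4000·0.2500 = 0.1000 m before braking
robot under decel: 0.4000²/(2·0.5000) = 0.1600 m
human over T_r+T_s: 0.8000·(0.2500+0.8000) = 0.8400 m
margins: 0.0000+0.0600+0.1000 = 0.1600 m
S_min ≈ 0.1000+0.1600+0.8400+0.1600  ⇒  S_min = 63/50 m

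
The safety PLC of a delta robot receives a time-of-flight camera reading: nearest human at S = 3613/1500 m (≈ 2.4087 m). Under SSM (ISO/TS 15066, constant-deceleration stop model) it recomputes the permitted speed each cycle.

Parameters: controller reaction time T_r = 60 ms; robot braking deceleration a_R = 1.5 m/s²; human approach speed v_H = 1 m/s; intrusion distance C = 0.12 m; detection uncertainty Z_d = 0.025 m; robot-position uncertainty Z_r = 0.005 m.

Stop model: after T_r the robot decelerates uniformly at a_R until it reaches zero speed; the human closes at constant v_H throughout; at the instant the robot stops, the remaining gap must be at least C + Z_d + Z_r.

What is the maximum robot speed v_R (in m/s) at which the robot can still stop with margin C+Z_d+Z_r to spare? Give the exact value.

collect terms ⇒ (1/3)·v_R² + (109/150)·v_R + (-1649/750) = 0
  disc = (109/150)² − 4·(1/3)·(-1649/750) = 8649/2500 ; √disc = 93/50
  v_R = (−(109/150) + 93/50) / (2·(1/3)) = 17/10 m/s
check:
stop time T_s = (17/10)/(3/2) = 1.1333 s
reaction-phase robot travel = 1.7000·0.0600 = 0.1020 m
robot covers 1.7000·1.1333 − ½·1.5000·1.1333² = 0.9633 m while stopping
human closes 1.0000·1.1933 = 1.1933 m
residual clearance needed = 0.1200+0.0250+0.0050 = 0.1500 m
sum ≈ 0.1020+0.9633+1.1933+0.1500 ≈ 2.4087 m = S ✓

v_R_max = 17/10 m/s = 1.7000 m/s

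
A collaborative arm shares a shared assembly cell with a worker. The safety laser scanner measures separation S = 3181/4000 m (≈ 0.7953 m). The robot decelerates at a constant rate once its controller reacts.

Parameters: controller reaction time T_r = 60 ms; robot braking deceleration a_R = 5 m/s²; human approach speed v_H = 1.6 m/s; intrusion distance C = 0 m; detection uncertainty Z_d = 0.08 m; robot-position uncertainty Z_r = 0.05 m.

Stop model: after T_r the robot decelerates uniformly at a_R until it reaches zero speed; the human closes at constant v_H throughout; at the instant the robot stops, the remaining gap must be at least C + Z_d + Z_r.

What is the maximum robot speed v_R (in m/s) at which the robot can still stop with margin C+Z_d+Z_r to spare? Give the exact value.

collect terms ⇒ (1/10)·v_R² + (19/50)·v_R + (-2277/4000) = 0
  disc = (19/50)² − 4·(1/10)·(-2277/4000) = 3721/10000 ; √disc = 61/100
  v_R = (−(19/50) + 61/100) / (2·(1/10)) = 23/20 m/s
check:
T_s = v_R/a_R = (23/20)/5 = 0.2300 s
robot in T_r: 1.1500·0.0600 = 0.0690 m
braking distance = 1.1500²/(2·5.0000) = 0.1323 m
human over T_r+T_s: 1.6000·(0.0600+0.2300) = 0.4640 m
residual clearance needed = 0.0000+0.0800+0.0500 = 0.1300 m
sum ≈ 0.0690+0.1323+0.4640+0.1300 ≈ 0.7953 m = S ✓

v_R_max = 23/20 m/s = 1.1500 m/s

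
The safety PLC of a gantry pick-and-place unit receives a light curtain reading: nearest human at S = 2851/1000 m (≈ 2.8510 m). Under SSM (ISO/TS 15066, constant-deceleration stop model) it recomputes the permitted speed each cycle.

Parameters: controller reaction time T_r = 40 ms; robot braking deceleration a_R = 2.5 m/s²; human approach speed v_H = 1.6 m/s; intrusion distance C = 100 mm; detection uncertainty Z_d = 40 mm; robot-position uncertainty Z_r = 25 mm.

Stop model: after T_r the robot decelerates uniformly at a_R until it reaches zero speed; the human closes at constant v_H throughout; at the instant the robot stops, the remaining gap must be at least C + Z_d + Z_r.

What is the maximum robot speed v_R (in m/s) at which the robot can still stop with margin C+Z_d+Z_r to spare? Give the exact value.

quadratic (1/5)·v² + (17/25)·v + (-1311/500) = 0
  disc = (17/25)² − 4·(1/5)·(-1311/500) = 64/25 ; √disc = 8/5
  v_R = (−(17/25) + 8/5) / (2·(1/5)) = 23/10 m/s
check:
stop time T_s = (23/10)/(5/2) = 0.9200 s
reaction-phase robot travel = 2.3000·0.0400 = 0.0920 m
robot under decel: 2.3000²/(2·2.5000) = 1.0580 m
human closes 1.6000·0.9600 = 1.5360 m
margins: 0.1000+0.0400+0.0250 = 0.1650 m
sum ≈ 0.0920+1.0580+1.5360+0.1650 ≈ 2.8510 m = S ✓

v_R_max = 23/10 m/s = 2.3000 m/s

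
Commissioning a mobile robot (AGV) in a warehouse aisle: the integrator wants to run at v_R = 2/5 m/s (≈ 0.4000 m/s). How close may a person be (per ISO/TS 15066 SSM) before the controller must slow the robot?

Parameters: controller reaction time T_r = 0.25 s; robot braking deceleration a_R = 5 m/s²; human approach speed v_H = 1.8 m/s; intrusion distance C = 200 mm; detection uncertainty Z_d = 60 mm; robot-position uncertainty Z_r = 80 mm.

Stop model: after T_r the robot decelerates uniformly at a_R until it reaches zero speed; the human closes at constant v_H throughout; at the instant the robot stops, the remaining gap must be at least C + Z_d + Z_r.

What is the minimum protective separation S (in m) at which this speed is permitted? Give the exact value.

S_min = 21/20 m = 1.0500 m

braking lasts T_s = (2/5)/5 = 0.0800 s
robot in T_r: 0.4000·0.2500 = 0.1000 m
robot covers 0.4000·0.0800 − ½·5.0000·0.0800² = 0.0160 m while stopping
human over T_r+T_s: 1.8000·(0.2500+0.0800) = 0.5940 m
C+Z_d+Z_r = 0.2000+0.0600+0.0800 = 0.3400 m
S_min ≈ 0.1000+0.0160+0.5940+0.3400  ⇒  S_min = 21/20 m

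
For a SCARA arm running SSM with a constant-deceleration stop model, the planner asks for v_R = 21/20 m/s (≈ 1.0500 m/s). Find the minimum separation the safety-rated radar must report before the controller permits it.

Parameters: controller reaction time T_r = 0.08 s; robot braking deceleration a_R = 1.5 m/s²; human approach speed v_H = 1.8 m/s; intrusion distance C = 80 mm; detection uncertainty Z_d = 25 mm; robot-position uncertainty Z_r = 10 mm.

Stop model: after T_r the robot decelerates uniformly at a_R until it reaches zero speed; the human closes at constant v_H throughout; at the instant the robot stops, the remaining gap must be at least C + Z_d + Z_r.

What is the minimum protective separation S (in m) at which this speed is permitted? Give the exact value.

S_min = 3941/2000 m = 1.9705 m

stop time T_s = (21/20)/(3/2) = 0.7000 s
robot in T_r: 1.0500·0.0800 = 0.0840 m
robot covers 1.0500·0.7000 − ½·1.5000·0.7000² = 0.3675 m while stopping
human over T_r+T_s: 1.8000·(0.0800+0.7000) = 1.4040 m
margins: 0.0800+0.0250+0.0100 = 0.1150 m
S_min ≈ 0.0840+0.3675+1.4040+0.1150  ⇒  S_min = 3941/2000 m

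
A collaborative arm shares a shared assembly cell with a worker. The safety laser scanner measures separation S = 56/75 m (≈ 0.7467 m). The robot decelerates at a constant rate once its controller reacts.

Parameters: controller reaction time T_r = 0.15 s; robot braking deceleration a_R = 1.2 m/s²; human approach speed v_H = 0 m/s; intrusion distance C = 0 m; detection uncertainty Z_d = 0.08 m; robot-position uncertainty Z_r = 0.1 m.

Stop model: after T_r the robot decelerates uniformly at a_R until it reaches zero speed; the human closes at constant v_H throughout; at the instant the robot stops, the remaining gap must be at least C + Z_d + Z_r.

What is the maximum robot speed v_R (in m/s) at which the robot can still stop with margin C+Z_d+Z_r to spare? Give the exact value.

at the boundary: (5/12)·v² + (3/20)·v + (-17/30) = 0
  disc = (3/20)² − 4·(5/12)·(-17/30) = 3481/3600 ; √disc = 59/60
  v_R = (−(3/20) + 59/60) / (2·(5/12)) = 1 m/s
check:
T_s = v_R/a_R = 1/(6/5) = 0.8333 s
robot covers v_R·T_r = 1.0000·0.1500 = 0.1500 m before braking
robot under decel: 1.0000²/(2·1.2000) = 0.4167 m
person approaches 0.0000·(0.1500+0.8333) = 0.0000 m
C+Z_d+Z_r = 0.0000+0.0800+0.1000 = 0.1800 m
sum ≈ 0.1500+0.4167+0.0000+0.1800 ≈ 0.7467 m = S ✓

v_R_max = 1 m/s = 1.0000 m/s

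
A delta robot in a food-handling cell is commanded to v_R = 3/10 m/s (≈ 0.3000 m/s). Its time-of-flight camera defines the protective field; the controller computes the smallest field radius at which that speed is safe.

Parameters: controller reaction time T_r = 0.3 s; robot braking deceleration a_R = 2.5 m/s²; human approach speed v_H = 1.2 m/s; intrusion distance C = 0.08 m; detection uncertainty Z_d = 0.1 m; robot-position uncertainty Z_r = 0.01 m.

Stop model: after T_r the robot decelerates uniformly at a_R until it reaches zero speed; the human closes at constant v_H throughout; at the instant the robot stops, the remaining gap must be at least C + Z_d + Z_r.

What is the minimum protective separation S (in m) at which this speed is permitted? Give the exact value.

S_min = 401/500 m = 0.8020 m

stop time T_s = (3/10)/(5/2) = 0.1200 s
reaction-phase robot travel = 0.3000·0.3000 = 0.0900 m
braking distance = 0.3000²/(2·2.5000) = 0.0180 m
human over T_r+T_s: 1.2000·(0.3000+0.1200) = 0.5040 m
C+Z_d+Z_r = 0.0800+0.1000+0.0100 = 0.1900 m
S_min ≈ 0.0900+0.0180+0.5040+0.1900  ⇒  S_min = 401/500 m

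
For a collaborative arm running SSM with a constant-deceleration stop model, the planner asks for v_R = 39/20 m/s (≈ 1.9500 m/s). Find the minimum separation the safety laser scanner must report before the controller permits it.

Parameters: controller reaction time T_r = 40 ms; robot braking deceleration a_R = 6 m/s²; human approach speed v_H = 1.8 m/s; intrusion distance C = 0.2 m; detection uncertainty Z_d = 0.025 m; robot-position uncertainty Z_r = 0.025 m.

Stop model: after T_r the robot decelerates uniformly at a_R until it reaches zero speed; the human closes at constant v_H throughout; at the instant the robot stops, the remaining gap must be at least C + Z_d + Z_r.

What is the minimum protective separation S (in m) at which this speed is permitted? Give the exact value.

braking lasts T_s = (39/20)/6 = 0.3250 s
reaction-phase robot travel = 1.9500·0.0400 = 0.0780 m
robot covers 1.9500·0.3250 − ½·6.0000·0.3250² = 0.3169 m while stopping
human over T_r+T_s: 1.8000·(0.0400+0.3250) = 0.6570 m
margins: 0.2000+0.0250+0.0250 = 0.2500 m
S_min ≈ 0.0780+0.3169+0.6570+0.2500  ⇒  S_min = 2083/1600 m

S_min = 2083/1600 m = 1.3019 m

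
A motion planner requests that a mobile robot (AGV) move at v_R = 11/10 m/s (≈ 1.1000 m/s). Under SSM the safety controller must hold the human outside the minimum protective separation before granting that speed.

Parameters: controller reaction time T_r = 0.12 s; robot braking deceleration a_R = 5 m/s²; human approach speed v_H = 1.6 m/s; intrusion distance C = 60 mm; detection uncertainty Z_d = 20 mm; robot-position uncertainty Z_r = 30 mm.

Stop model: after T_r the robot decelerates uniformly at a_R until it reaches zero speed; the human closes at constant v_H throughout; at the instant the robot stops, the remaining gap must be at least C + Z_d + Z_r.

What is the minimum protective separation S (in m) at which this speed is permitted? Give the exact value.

braking lasts T_s = (11/10)/5 = 0.2200 s
robot in T_r: 1.1000·0.1200 = 0.1320 m
robot covers 1.1000·0.2200 − ½·5.0000·0.2200² = 0.1210 m while stopping
human over T_r+T_s: 1.6000·(0.1200+0.2200) = 0.5440 m
residual clearance needed = 0.0600+0.0200+0.0300 = 0.1100 m
S_min ≈ 0.1320+0.1210+0.5440+0.1100  ⇒  S_min = 907/1000 m

S_min = 907/1000 m = 0.9070 m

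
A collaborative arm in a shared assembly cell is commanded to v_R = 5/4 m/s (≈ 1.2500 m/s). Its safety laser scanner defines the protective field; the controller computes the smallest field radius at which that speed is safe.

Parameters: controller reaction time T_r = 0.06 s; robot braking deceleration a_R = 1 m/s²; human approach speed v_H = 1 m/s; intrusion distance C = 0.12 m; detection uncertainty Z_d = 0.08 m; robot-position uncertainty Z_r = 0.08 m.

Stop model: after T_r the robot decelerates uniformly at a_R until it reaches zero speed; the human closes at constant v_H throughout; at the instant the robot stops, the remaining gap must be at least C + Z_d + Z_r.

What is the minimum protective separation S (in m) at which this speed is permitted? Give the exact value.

S_min = 1957/800 m = 2.4463 m

T_s = v_R/a_R = (5/4)/1 = 1.2500 s
robot covers v_R·T_r = 1.2500·0.0600 = 0.0750 m before braking
robot under decel: 1.2500²/(2·1.0000) = 0.7812 m
human closes 1.0000·1.3100 = 1.3100 m
margins: 0.1200+0.0800+0.0800 = 0.2800 m
S_min ≈ 0.0750+0.7812+1.3100+0.2800  ⇒  S_min = 1957/800 m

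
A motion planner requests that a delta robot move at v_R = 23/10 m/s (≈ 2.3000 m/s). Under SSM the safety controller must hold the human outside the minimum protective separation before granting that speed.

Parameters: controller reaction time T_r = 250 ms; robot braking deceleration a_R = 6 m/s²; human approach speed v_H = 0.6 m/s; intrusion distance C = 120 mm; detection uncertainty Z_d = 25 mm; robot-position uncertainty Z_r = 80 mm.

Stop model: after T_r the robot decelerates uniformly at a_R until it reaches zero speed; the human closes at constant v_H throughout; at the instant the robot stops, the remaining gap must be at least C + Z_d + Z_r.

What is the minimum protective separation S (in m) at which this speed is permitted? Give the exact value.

T_s = v_R/a_R = (23/10)/6 = 0.3833 s
reaction-phase robot travel = 2.3000·0.2500 = 0.5750 m
braking distance = 2.3000²/(2·6.0000) = 0.4408 m
human closes 0.6000·0.6333 = 0.3800 m
residual clearance needed = 0.1200+0.0250+0.0800 = 0.2250 m
S_min ≈ 0.5750+0.4408+0.3800+0.2250  ⇒  S_min = 389/240 m

S_min = 389/240 m = 1.6208 m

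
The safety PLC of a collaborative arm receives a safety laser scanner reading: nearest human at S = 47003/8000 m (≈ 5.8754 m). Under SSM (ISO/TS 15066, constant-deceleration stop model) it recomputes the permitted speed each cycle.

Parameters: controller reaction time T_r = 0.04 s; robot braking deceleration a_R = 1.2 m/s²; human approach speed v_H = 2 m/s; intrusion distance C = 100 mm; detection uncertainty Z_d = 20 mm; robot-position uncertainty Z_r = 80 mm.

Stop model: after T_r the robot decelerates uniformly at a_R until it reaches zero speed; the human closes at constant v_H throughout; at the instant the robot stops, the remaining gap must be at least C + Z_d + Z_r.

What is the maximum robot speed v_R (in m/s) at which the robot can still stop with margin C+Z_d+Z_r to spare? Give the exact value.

at the boundary: (5/12)·v² + (128/75)·v + (-44763/8000) = 0
  disc = (128/75)² − 4·(5/12)·(-44763/8000) = 4405801/360000 ; √disc = 2099/600
  v_R = (−(128/75) + 2099/600) / (2·(5/12)) = 43/20 m/s
check:
T_s = v_R/a_R = (43/20)/(6/5) = 1.7917 s
robot covers v_R·T_r = 2.1500·0.0400 = 0.0860 m before braking
robot covers 2.1500·1.7917 − ½·1.2000·1.7917² = 1.9260 m while stopping
human over T_r+T_s: 2.0000·(0.0400+1.7917) = 3.6633 m
C+Z_d+Z_r = 0.1000+0.0200+0.0800 = 0.2000 m
sum ≈ 0.0860+1.9260+3.6633+0.2000 ≈ 5.8754 m = S ✓

v_R_max = 43/20 m/s = 2.1500 m/s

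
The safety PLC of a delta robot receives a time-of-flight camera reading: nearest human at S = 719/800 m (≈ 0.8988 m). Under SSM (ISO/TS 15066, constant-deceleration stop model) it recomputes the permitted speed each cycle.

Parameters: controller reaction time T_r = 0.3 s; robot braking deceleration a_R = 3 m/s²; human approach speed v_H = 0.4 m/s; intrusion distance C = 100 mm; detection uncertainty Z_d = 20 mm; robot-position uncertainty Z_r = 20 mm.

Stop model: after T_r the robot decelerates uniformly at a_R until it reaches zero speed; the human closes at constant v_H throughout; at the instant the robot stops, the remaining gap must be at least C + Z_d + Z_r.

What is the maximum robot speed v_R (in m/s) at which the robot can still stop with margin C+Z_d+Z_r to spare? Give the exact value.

v_R_max = 21/20 m/s = 1.0500 m/s

collect terms ⇒ (1/6)·v_R² + (13/30)·v_R + (-511/800) = 0
  disc = (13/30)² − 4·(1/6)·(-511/800) = 2209/3600 ; √disc = 47/60
  v_R = (−(13/30) + 47/60) / (2·(1/6)) = 21/20 m/s
check:
braking lasts T_s = (21/20)/3 = 0.3500 s
reaction-phase robot travel = 1.0500·0.3000 = 0.3150 m
robot covers 1.0500·0.3500 − ½·3.0000·0.3500² = 0.1837 m while stopping
human closes 0.4000·0.6500 = 0.2600 m
margins: 0.1000+0.0200+0.0200 = 0.1400 m
sum ≈ 0.3150+0.1837+0.2600+0.1400 ≈ 0.8988 m = S ✓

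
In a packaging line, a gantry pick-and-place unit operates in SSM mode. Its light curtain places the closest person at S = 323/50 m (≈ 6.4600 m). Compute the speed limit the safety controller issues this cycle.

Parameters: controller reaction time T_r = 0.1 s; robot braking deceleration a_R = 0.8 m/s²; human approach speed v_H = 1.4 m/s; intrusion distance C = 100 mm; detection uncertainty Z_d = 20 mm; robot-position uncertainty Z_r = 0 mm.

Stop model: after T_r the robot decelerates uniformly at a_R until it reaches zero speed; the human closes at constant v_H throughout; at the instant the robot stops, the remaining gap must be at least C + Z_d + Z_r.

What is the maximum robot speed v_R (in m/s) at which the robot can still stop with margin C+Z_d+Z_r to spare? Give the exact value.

v_R_max = 2 m/s = 2.0000 m/s

at the boundary: (5/8)·v² + (37/20)·v + (-31/5) = 0
  disc = (37/20)² − 4·(5/8)·(-31/5) = 7569/400 ; √disc = 87/20
  v_R = (−(37/20) + 87/20) / (2·(5/8)) = 2 m/s
check:
braking lasts T_s = 2/(4/5) = 2.5000 s
robot in T_r: 2.0000·0.1000 = 0.2000 m
robot under decel: 2.0000²/(2·0.8000) = 2.5000 m
human closes 1.4000·2.6000 = 3.6400 m
residual clearance needed = 0.1000+0.0200+0.0000 = 0.1200 m
sum ≈ 0.2000+2.5000+3.6400+0.1200 ≈ 6.4600 m = S ✓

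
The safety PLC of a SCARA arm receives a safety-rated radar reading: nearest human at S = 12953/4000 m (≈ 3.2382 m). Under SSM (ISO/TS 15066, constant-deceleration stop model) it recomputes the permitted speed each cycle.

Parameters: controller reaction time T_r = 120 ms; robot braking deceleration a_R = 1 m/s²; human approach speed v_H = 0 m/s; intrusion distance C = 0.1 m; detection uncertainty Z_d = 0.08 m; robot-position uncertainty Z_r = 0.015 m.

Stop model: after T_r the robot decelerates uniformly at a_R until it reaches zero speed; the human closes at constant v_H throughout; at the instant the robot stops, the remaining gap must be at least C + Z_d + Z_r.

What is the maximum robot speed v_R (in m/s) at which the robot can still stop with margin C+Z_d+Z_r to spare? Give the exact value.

v_R_max = 47/20 m/s = 2.3500 m/s

collect terms ⇒ (1/2)·v_R² + (3/25)·v_R + (-12173/4000) = 0
  disc = (3/25)² − 4·(1/2)·(-12173/4000) = 61009/10000 ; √disc = 247/100
  v_R = (−(3/25) + 247/100) / (2·(1/2)) = 47/20 m/s
check:
T_s = v_R/a_R = (47/20)/1 = 2.3500 s
robot covers v_R·T_r = 2.3500·0.1200 = 0.2820 m before braking
robot covers 2.3500·2.3500 − ½·1.0000·2.3500² = 2.7612 m while stopping
person approaches 0.0000·(0.1200+2.3500) = 0.0000 m
residual clearance needed = 0.1000+0.0800+0.0150 = 0.1950 m
sum ≈ 0.2820+2.7612+0.0000+0.1950 ≈ 3.2382 m = S ✓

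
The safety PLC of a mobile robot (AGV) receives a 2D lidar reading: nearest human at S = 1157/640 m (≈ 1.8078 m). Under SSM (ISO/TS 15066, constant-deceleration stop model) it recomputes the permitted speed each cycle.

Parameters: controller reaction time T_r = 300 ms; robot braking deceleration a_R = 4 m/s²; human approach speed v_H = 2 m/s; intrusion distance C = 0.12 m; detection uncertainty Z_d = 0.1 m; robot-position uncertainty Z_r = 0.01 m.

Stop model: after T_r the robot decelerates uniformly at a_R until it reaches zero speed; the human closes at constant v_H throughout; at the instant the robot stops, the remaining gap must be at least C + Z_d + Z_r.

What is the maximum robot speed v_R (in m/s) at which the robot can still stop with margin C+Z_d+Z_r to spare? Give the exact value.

quadratic (1/8)·v² + (4/5)·v + (-3129/3200) = 0
  disc = (4/5)² − 4·(1/8)·(-3129/3200) = 289/256 ; √disc = 17/16
  v_R = (−(4/5) + 17/16) / (2·(1/8)) = 21/20 m/s
check:
stop time T_s = (21/20)/4 = 0.2625 s
robot in T_r: 1.0500·0.3000 = 0.3150 m
braking distance = 1.0500²/(2·4.0000) = 0.1378 m
human over T_r+T_s: 2.0000·(0.3000+0.2625) = 1.1250 m
margins: 0.1200+0.1000+0.0100 = 0.2300 m
sum ≈ 0.3150+0.1378+1.1250+0.2300 ≈ 1.8078 m = S ✓

v_R_max = 21/20 m/s = 1.0500 m/s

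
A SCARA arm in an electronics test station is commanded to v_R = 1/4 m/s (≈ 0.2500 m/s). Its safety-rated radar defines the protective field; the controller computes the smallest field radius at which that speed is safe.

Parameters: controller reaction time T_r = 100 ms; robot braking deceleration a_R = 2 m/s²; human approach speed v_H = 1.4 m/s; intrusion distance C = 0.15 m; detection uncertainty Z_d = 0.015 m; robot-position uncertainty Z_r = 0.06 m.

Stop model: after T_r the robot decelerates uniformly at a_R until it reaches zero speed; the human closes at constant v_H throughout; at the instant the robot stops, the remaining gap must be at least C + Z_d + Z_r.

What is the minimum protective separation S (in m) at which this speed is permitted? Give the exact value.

braking lasts T_s = (1/4)/2 = 0.1250 s
robot covers v_R·T_r = 0.2500·0.1000 = 0.0250 m before braking
robot under decel: 0.2500²/(2·2.0000) = 0.0156 m
human closes 1.4000·0.2250 = 0.3150 m
residual clearance needed = 0.1500+0.0150+0.0600 = 0.2250 m
S_min ≈ 0.0250+0.0156+0.3150+0.2250  ⇒  S_min = 929/1600 m

S_min = 929/1600 m = 0.5806 m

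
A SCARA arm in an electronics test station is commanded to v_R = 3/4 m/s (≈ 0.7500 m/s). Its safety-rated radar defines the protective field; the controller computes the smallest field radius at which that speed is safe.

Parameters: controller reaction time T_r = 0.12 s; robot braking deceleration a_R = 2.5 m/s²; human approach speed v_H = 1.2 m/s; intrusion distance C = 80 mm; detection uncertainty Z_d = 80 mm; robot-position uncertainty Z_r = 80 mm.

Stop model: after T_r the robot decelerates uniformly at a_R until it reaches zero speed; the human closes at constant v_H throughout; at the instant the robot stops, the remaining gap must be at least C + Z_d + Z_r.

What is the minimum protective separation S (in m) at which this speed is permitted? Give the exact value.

stop time T_s = (3/4)/(5/2) = 0.3000 s
robot in T_r: 0.7500·0.1200 = 0.0900 m
robot covers 0.7500·0.3000 − ½·2.5000·0.3000² = 0.1125 m while stopping
person approaches 1.2000·(0.1200+0.3000) = 0.5040 m
margins: 0.0800+0.0800+0.0800 = 0.2400 m
S_min ≈ 0.0900+0.1125+0.5040+0.2400  ⇒  S_min = 1893/2000 m

S_min = 1893/2000 m = 0.9465 m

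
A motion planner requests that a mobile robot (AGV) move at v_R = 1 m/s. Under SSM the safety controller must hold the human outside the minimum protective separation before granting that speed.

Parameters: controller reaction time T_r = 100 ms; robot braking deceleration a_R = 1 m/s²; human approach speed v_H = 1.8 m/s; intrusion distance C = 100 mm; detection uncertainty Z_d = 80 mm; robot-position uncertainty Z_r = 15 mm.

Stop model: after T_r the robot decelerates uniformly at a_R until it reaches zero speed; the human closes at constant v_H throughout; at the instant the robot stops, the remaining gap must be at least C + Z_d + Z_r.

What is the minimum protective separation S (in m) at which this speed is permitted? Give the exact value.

T_s = v_R/a_R = 1/1 = 1.0000 s
robot in T_r: 1.0000·0.1000 = 0.1000 m
robot under decel: 1.0000²/(2·1.0000) = 0.5000 m
human closes 1.8000·1.1000 = 1.9800 m
residual clearance needed = 0.1000+0.0800+0.0150 = 0.1950 m
S_min ≈ 0.1000+0.5000+1.9800+0.1950  ⇒  S_min = 111/40 m

S_min = 111/40 m = 2.7750 m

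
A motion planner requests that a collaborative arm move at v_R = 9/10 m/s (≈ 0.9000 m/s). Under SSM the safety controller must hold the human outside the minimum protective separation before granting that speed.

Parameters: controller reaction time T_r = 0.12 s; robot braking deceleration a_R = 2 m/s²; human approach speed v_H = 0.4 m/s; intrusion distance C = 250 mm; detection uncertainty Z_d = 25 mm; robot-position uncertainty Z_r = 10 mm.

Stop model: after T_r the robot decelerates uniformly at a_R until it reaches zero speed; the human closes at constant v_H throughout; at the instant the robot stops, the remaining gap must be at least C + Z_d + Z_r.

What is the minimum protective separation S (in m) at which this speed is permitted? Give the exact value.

S_min = 1647/2000 m = 0.8235 m

braking lasts T_s = (9/10)/2 = 0.4500 s
robot covers v_R·T_r = 0.9000·0.1200 = 0.1080 m before braking
braking distance = 0.9000²/(2·2.0000) = 0.2025 m
person approaches 0.4000·(0.1200+0.4500) = 0.2280 m
C+Z_d+Z_r = 0.2500+0.0250+0.0100 = 0.2850 m
S_min ≈ 0.1080+0.2025+0.2280+0.2850  ⇒  S_min = 1647/2000 m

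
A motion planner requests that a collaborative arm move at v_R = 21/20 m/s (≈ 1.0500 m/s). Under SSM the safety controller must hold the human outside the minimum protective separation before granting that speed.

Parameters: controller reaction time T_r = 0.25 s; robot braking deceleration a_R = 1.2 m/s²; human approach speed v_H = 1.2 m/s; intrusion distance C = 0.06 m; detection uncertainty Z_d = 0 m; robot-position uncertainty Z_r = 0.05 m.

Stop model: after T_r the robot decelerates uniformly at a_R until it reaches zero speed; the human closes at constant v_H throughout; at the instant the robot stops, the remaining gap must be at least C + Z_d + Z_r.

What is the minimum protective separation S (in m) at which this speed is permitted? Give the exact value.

S_min = 3491/1600 m = 2.1819 m

stop time T_s = (21/20)/(6/5) = 0.8750 s
robot in T_r: 1.0500·0.2500 = 0.2625 m
robot covers 1.0500·0.8750 − ½·1.2000·0.8750² = 0.4594 m while stopping
human over T_r+T_s: 1.2000·(0.2500+0.8750) = 1.3500 m
C+Z_d+Z_r = 0.0600+0.0000+0.0500 = 0.1100 m
S_min ≈ 0.2625+0.4594+1.3500+0.1100  ⇒  S_min = 3491/1600 m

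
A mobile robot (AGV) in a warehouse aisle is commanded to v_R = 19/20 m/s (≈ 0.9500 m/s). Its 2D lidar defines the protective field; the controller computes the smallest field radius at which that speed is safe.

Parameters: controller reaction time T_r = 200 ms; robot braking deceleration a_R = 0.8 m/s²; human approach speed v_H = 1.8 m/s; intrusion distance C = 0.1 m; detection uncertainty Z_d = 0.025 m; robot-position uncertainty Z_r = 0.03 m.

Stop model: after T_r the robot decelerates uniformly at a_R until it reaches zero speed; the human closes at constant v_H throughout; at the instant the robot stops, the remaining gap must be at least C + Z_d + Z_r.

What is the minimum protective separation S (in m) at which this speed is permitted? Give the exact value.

T_s = v_R/a_R = (19/20)/(4/5) = 1.1875 s
reaction-phase robot travel = 0.9500·0.2000 = 0.1900 m
robot under decel: 0.9500²/(2·0.8000) = 0.5641 m
person approaches 1.8000·(0.2000+1.1875) = 2.4975 m
margins: 0.1000+0.0250+0.0300 = 0.1550 m
S_min ≈ 0.1900+0.5641+2.4975+0.1550  ⇒  S_min = 10901/3200 m

S_min = 10901/3200 m = 3.4066 m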